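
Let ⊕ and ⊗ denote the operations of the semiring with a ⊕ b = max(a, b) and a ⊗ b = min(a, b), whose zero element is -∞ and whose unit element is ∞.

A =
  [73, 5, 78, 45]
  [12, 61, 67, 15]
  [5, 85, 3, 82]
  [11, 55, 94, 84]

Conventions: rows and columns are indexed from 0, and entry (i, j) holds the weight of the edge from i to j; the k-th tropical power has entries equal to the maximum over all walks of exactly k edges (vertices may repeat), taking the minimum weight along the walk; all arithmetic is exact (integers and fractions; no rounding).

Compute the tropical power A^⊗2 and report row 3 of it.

A^⊗2:
  [73, 78, 73, 78]
  [12, 67, 61, 67]
  [12, 61, 82, 82]
  [12, 85, 84, 84]
Answer: row 3 of A^⊗2 = [12, 85, 84, 84]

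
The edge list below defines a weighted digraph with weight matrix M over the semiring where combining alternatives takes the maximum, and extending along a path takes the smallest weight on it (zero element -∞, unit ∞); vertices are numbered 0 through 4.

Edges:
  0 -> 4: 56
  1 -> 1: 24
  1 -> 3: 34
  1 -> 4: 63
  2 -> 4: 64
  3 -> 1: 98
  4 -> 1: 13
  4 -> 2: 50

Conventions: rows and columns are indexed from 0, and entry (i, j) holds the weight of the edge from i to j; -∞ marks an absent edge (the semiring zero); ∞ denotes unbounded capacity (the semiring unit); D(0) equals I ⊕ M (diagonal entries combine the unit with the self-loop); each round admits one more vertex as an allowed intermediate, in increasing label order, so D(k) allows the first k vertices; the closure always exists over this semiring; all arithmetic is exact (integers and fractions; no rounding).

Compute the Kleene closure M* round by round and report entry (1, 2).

D(0):
  [∞, -∞, -∞, -∞, 56]
  [-∞, ∞, -∞, 34, 63]
  [-∞, -∞, ∞, -∞, 64]
  [-∞, 98, -∞, ∞, -∞]
  [-∞, 13, 50, -∞, ∞]
D(1):
  [∞, -∞, -∞, -∞, 56]
  [-∞, ∞, -∞, 34, 63]
  [-∞, -∞, ∞, -∞, 64]
  [-∞, 98, -∞, ∞, -∞]
  [-∞, 13, 50, -∞, ∞]
D(2):
  [∞, -∞, -∞, -∞, 56]
  [-∞, ∞, -∞, 34, 63]
  [-∞, -∞, ∞, -∞, 64]
  [-∞, 98, -∞, ∞, 63]
  [-∞, 13, 50, 13, ∞]
D(3):
  [∞, -∞, -∞, -∞, 56]
  [-∞, ∞, -∞, 34, 63]
  [-∞, -∞, ∞, -∞, 64]
  [-∞, 98, -∞, ∞, 63]
  [-∞, 13, 50, 13, ∞]
D(4):
  [∞, -∞, -∞, -∞, 56]
  [-∞, ∞, -∞, 34, 63]
  [-∞, -∞, ∞, -∞, 64]
  [-∞, 98, -∞, ∞, 63]
  [-∞, 13, 50, 13, ∞]
D(5):
  [∞, 13, 50, 13, 56]
  [-∞, ∞, 50, 34, 63]
  [-∞, 13, ∞, 13, 64]
  [-∞, 98, 50, ∞, 63]
  [-∞, 13, 50, 13, ∞]
Answer: M*[1][2] = 50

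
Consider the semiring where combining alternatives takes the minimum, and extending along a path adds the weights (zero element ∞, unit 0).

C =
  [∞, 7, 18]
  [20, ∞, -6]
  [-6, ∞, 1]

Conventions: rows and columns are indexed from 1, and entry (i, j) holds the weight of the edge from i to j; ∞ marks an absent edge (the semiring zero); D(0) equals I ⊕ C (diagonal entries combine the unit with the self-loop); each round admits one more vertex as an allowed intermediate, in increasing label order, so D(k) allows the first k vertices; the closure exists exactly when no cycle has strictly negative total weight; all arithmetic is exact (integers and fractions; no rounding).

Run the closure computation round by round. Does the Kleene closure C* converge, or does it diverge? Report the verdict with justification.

D(0):
  [0, 7, 18]
  [20, 0, -6]
  [-6, ∞, 0]
D(1):
  [0, 7, 18]
  [20, 0, -6]
  [-6, 1, 0]
Detection: at round 2, diagonal entry (3, 3) turns strictly negative.
Key observation: the cycle 3->1->2->3 has total weight (-6) + 7 + (-6), which is strictly negative.
Answer: DIVERGES — negative cycle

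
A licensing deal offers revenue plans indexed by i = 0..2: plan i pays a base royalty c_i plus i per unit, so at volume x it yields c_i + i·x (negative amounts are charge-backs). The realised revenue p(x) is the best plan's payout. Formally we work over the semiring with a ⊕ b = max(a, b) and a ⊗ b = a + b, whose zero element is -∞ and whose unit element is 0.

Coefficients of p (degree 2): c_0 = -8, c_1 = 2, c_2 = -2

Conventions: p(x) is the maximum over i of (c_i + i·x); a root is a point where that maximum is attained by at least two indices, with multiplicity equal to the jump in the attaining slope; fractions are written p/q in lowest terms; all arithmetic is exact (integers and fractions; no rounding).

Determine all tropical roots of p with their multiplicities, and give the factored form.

hull edge (i=0, c=-8) to (i=1, c=2): slope 10, span 1
hull edge (i=1, c=2) to (i=2, c=-2): slope -4, span 1
Factored form: p(x) = -2 ⊗ (x ⊕ (-10)) ⊗ (x ⊕ 4)
Answer: roots = -10 (mult 1), 4 (mult 1)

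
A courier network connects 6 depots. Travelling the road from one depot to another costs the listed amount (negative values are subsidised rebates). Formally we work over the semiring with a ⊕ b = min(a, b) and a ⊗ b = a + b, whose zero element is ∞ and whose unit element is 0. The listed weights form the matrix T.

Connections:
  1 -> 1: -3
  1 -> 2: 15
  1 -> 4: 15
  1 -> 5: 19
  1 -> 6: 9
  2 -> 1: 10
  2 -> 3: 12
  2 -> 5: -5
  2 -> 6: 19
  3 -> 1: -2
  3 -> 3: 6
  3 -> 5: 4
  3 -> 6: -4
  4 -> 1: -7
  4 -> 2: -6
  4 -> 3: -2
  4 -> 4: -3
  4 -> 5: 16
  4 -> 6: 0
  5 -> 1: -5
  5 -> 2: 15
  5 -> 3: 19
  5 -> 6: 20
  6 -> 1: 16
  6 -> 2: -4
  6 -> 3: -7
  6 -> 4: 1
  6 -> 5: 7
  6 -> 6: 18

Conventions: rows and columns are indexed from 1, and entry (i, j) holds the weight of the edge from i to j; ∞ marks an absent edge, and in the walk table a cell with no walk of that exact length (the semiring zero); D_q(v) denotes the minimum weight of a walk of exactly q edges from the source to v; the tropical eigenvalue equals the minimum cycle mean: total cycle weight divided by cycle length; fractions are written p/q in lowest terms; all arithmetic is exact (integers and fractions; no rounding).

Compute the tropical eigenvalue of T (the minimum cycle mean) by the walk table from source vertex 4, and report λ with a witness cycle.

q=0: [∞, ∞, ∞, 0, ∞, ∞]
q=1: [-7, -6, -2, -3, 16, 0]
q=2: [-10, -9, -7, -6, -11, -6]
q=3: [-16, -12, -13, -9, -14, -11]
q=4: [-19, -15, -18, -12, -17, -17]
q=5: [-22, -21, -24, -16, -20, -22]
q=6: [-26, -26, -29, -21, -26, -28]
Optimal cycle mean attained by: cycle 3->6->3, total (-4) + (-7), length 2.
Answer: λ = -11/2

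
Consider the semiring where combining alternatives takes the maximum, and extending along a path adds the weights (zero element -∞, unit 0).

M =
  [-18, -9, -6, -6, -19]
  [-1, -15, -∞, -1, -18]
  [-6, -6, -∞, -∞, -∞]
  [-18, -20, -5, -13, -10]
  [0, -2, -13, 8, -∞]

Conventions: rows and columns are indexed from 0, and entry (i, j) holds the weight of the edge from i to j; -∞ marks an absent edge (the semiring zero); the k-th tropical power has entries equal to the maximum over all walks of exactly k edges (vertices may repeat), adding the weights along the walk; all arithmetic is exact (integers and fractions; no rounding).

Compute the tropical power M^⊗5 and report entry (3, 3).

M^⊗2:
  [-10, -12, -11, -10, -16]
  [-16, -10, -6, -7, -11]
  [-7, -15, -12, -7, -24]
  [-10, -11, -18, -2, -23]
  [-3, -9, 3, -3, -2]
M^⊗3:
  [-13, -17, -15, -8, -20]
  [-11, -12, -12, -3, -17]
  [-16, -16, -12, -13, -17]
  [-12, -19, -7, -12, -12]
  [-2, -3, -8, 6, -13]
M^⊗4:
  [-18, -21, -13, -12, -18]
  [-13, -18, -8, -9, -13]
  [-17, -18, -18, -9, -23]
  [-12, -13, -17, -4, -22]
  [-4, -11, 1, -4, -4]
M^⊗5:
  [-18, -19, -17, -10, -22]
  [-13, -14, -14, -5, -19]
  [-19, -24, -14, -15, -19]
  [-14, -21, -9, -14, -14]
  [-4, -5, -9, 4, -14]
Key observation: the optimum is the walk 3->2->1->3->4->3, with weight (-5) + (-6) + (-1) + (-10) + 8 = -14.
Optimal value attained by: walk 3->2->1->3->4->3.
Answer: (M^⊗5)[3][3] = -14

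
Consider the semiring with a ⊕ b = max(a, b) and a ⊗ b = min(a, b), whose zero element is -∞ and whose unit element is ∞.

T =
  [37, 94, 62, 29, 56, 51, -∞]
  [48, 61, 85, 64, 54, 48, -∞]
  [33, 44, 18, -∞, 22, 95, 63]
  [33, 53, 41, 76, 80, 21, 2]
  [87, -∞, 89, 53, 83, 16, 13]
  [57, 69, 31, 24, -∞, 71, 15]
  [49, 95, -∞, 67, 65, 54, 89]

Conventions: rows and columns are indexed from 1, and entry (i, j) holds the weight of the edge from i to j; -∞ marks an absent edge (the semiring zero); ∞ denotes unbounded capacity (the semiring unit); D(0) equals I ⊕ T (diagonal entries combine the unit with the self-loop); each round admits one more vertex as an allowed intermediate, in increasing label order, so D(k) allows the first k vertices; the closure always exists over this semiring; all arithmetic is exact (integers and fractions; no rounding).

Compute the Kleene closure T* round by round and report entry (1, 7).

D(0):
  [∞, 94, 62, 29, 56, 51, -∞]
  [48, ∞, 85, 64, 54, 48, -∞]
  [33, 44, ∞, -∞, 22, 95, 63]
  [33, 53, 41, ∞, 80, 21, 2]
  [87, -∞, 89, 53, ∞, 16, 13]
  [57, 69, 31, 24, -∞, ∞, 15]
  [49, 95, -∞, 67, 65, 54, ∞]
D(1):
  [∞, 94, 62, 29, 56, 51, -∞]
  [48, ∞, 85, 64, 54, 48, -∞]
  [33, 44, ∞, 29, 33, 95, 63]
  [33, 53, 41, ∞, 80, 33, 2]
  [87, 87, 89, 53, ∞, 51, 13]
  [57, 69, 57, 29, 56, ∞, 15]
  [49, 95, 49, 67, 65, 54, ∞]
D(2):
  [∞, 94, 85, 64, 56, 51, -∞]
  [48, ∞, 85, 64, 54, 48, -∞]
  [44, 44, ∞, 44, 44, 95, 63]
  [48, 53, 53, ∞, 80, 48, 2]
  [87, 87, 89, 64, ∞, 51, 13]
  [57, 69, 69, 64, 56, ∞, 15]
  [49, 95, 85, 67, 65, 54, ∞]
D(3):
  [∞, 94, 85, 64, 56, 85, 63]
  [48, ∞, 85, 64, 54, 85, 63]
  [44, 44, ∞, 44, 44, 95, 63]
  [48, 53, 53, ∞, 80, 53, 53]
  [87, 87, 89, 64, ∞, 89, 63]
  [57, 69, 69, 64, 56, ∞, 63]
  [49, 95, 85, 67, 65, 85, ∞]
D(4):
  [∞, 94, 85, 64, 64, 85, 63]
  [48, ∞, 85, 64, 64, 85, 63]
  [44, 44, ∞, 44, 44, 95, 63]
  [48, 53, 53, ∞, 80, 53, 53]
  [87, 87, 89, 64, ∞, 89, 63]
  [57, 69, 69, 64, 64, ∞, 63]
  [49, 95, 85, 67, 67, 85, ∞]
D(5):
  [∞, 94, 85, 64, 64, 85, 63]
  [64, ∞, 85, 64, 64, 85, 63]
  [44, 44, ∞, 44, 44, 95, 63]
  [80, 80, 80, ∞, 80, 80, 63]
  [87, 87, 89, 64, ∞, 89, 63]
  [64, 69, 69, 64, 64, ∞, 63]
  [67, 95, 85, 67, 67, 85, ∞]
D(6):
  [∞, 94, 85, 64, 64, 85, 63]
  [64, ∞, 85, 64, 64, 85, 63]
  [64, 69, ∞, 64, 64, 95, 63]
  [80, 80, 80, ∞, 80, 80, 63]
  [87, 87, 89, 64, ∞, 89, 63]
  [64, 69, 69, 64, 64, ∞, 63]
  [67, 95, 85, 67, 67, 85, ∞]
D(7):
  [∞, 94, 85, 64, 64, 85, 63]
  [64, ∞, 85, 64, 64, 85, 63]
  [64, 69, ∞, 64, 64, 95, 63]
  [80, 80, 80, ∞, 80, 80, 63]
  [87, 87, 89, 64, ∞, 89, 63]
  [64, 69, 69, 64, 64, ∞, 63]
  [67, 95, 85, 67, 67, 85, ∞]
Answer: T*[1][7] = 63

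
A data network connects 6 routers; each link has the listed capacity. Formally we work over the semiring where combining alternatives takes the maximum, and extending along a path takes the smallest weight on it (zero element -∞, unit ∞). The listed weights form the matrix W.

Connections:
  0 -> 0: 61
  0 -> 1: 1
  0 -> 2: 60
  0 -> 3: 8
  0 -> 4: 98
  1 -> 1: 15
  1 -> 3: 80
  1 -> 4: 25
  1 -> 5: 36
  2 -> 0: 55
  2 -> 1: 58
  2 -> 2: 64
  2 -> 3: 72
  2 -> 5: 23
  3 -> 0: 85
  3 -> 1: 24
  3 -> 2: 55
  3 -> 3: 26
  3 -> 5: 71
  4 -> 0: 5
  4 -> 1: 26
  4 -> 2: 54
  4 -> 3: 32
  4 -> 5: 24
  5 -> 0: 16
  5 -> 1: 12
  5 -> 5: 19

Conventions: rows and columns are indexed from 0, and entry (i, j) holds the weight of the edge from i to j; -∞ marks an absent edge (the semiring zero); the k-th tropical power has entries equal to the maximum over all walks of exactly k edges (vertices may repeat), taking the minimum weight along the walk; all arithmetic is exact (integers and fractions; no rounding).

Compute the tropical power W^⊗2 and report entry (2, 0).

W^⊗2:
  [61, 58, 60, 60, 61, 24]
  [80, 25, 55, 26, 15, 71]
  [72, 58, 64, 64, 55, 71]
  [61, 55, 60, 55, 85, 26]
  [54, 54, 54, 54, 25, 32]
  [16, 12, 16, 12, 16, 19]
Key observation: the optimum is the walk 2->3->0, with weight 72 min 85 = 72.
Optimal value attained by: walk 2->3->0.
Answer: (W^⊗2)[2][0] = 72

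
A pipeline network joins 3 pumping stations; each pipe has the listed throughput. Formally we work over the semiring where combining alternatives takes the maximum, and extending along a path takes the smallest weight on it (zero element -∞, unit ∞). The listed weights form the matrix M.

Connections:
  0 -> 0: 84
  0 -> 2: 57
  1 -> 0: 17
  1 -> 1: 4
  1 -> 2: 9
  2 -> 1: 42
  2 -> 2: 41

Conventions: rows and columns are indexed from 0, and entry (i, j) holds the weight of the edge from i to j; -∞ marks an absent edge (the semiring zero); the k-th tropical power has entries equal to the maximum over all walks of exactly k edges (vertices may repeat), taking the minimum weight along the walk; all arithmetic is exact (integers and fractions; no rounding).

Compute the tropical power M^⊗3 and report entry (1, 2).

M^⊗2:
  [84, 42, 57]
  [17, 9, 17]
  [17, 41, 41]
M^⊗3:
  [84, 42, 57]
  [17, 17, 17]
  [17, 41, 41]
Key observation: the optimum is the walk 1->0->0->2, with weight 17 min 84 min 57 = 17.
Optimal value attained by: walk 1->0->0->2.
Answer: (M^⊗3)[1][2] = 17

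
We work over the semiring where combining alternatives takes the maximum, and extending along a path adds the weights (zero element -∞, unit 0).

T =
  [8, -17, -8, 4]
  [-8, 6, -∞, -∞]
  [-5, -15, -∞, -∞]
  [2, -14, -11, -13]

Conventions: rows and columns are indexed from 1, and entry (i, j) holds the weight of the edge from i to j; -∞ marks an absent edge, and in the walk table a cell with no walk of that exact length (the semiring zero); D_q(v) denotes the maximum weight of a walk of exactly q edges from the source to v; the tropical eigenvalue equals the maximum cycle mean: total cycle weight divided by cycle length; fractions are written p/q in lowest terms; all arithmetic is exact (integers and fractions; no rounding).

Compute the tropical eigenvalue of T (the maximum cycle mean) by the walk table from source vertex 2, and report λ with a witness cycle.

q=0: [-∞, 0, -∞, -∞]
q=1: [-8, 6, -∞, -∞]
q=2: [0, 12, -16, -4]
q=3: [8, 18, -8, 4]
q=4: [16, 24, 0, 12]
Optimal cycle mean attained by: cycle 1->1, total 8, length 1.
Answer: λ = 8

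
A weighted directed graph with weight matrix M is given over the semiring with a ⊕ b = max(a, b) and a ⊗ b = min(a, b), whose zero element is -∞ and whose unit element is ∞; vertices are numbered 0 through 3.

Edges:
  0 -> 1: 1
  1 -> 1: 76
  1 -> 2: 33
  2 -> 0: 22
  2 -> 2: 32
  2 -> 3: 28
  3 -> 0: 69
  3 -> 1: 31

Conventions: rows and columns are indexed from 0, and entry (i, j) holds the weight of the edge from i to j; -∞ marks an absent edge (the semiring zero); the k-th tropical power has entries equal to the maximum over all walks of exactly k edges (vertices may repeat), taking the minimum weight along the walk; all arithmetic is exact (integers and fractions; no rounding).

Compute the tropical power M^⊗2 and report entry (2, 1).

M^⊗2:
  [-∞, 1, 1, -∞]
  [22, 76, 33, 28]
  [28, 28, 32, 28]
  [-∞, 31, 31, -∞]
Key observation: the optimum is the walk 2->3->1, with weight 28 min 31 = 28.
Optimal value attained by: walk 2->3->1.
Answer: (M^⊗2)[2][1] = 28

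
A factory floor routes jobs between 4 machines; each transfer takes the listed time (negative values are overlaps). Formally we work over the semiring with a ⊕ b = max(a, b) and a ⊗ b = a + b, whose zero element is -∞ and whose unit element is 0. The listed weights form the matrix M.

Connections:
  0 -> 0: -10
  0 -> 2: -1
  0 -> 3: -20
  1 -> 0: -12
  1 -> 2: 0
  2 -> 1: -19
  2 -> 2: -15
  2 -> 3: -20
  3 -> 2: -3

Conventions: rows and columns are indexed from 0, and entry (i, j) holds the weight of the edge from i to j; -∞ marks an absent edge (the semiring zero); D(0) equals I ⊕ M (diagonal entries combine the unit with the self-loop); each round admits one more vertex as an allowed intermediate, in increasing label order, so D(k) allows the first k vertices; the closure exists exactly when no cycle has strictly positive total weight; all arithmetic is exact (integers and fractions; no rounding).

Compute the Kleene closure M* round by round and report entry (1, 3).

D(0):
  [0, -∞, -1, -20]
  [-12, 0, 0, -∞]
  [-∞, -19, 0, -20]
  [-∞, -∞, -3, 0]
D(1):
  [0, -∞, -1, -20]
  [-12, 0, 0, -32]
  [-∞, -19, 0, -20]
  [-∞, -∞, -3, 0]
D(2):
  [0, -∞, -1, -20]
  [-12, 0, 0, -32]
  [-31, -19, 0, -20]
  [-∞, -∞, -3, 0]
D(3):
  [0, -20, -1, -20]
  [-12, 0, 0, -20]
  [-31, -19, 0, -20]
  [-34, -22, -3, 0]
D(4):
  [0, -20, -1, -20]
  [-12, 0, 0, -20]
  [-31, -19, 0, -20]
  [-34, -22, -3, 0]
Answer: M*[1][3] = -20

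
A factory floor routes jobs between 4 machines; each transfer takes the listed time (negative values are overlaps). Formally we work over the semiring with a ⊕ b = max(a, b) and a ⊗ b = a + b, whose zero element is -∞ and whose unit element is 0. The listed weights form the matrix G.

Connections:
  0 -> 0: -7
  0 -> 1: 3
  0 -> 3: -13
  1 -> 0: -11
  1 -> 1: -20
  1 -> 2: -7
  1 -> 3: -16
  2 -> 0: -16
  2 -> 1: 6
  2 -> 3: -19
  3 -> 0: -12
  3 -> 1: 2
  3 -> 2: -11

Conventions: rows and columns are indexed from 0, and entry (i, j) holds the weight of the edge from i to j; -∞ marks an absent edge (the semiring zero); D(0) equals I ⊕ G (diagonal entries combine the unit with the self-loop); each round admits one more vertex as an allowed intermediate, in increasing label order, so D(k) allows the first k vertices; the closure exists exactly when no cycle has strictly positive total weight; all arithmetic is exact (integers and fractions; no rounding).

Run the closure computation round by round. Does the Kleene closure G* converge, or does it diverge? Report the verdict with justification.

D(0):
  [0, 3, -∞, -13]
  [-11, 0, -7, -16]
  [-16, 6, 0, -19]
  [-12, 2, -11, 0]
D(1):
  [0, 3, -∞, -13]
  [-11, 0, -7, -16]
  [-16, 6, 0, -19]
  [-12, 2, -11, 0]
D(2):
  [0, 3, -4, -13]
  [-11, 0, -7, -16]
  [-5, 6, 0, -10]
  [-9, 2, -5, 0]
D(3):
  [0, 3, -4, -13]
  [-11, 0, -7, -16]
  [-5, 6, 0, -10]
  [-9, 2, -5, 0]
D(4):
  [0, 3, -4, -13]
  [-11, 0, -7, -16]
  [-5, 6, 0, -10]
  [-9, 2, -5, 0]
Key observation: every diagonal entry stays at the unit through all rounds, so no improving cycle exists.
Answer: CONVERGES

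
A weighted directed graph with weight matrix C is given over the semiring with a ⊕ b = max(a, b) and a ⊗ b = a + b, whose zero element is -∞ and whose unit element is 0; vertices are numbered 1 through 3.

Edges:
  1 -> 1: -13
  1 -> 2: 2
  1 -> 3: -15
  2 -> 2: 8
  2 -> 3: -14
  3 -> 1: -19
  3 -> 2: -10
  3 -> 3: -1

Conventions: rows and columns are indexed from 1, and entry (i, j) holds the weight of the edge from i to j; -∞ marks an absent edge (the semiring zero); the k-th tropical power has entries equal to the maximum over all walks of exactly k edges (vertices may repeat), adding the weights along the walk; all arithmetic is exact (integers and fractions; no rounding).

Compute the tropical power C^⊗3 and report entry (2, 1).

C^⊗2:
  [-26, 10, -12]
  [-33, 16, -6]
  [-20, -2, -2]
C^⊗3:
  [-31, 18, -4]
  [-25, 24, 2]
  [-21, 6, -3]
Key observation: the optimum is the walk 2->2->3->1, with weight 8 + (-14) + (-19) = -25.
Optimal value attained by: walk 2->2->3->1.
Answer: (C^⊗3)[2][1] = -25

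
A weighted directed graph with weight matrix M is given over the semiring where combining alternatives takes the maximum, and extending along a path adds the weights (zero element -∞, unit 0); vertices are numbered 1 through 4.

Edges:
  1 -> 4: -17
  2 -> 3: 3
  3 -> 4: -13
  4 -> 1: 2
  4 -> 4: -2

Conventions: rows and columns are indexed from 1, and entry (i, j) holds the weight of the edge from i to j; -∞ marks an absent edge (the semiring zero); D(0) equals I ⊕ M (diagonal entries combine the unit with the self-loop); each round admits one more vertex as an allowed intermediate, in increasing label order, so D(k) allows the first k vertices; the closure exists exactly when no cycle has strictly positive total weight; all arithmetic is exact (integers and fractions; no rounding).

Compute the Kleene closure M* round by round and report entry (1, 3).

D(0):
  [0, -∞, -∞, -17]
  [-∞, 0, 3, -∞]
  [-∞, -∞, 0, -13]
  [2, -∞, -∞, 0]
D(1):
  [0, -∞, -∞, -17]
  [-∞, 0, 3, -∞]
  [-∞, -∞, 0, -13]
  [2, -∞, -∞, 0]
D(2):
  [0, -∞, -∞, -17]
  [-∞, 0, 3, -∞]
  [-∞, -∞, 0, -13]
  [2, -∞, -∞, 0]
D(3):
  [0, -∞, -∞, -17]
  [-∞, 0, 3, -10]
  [-∞, -∞, 0, -13]
  [2, -∞, -∞, 0]
D(4):
  [0, -∞, -∞, -17]
  [-8, 0, 3, -10]
  [-11, -∞, 0, -13]
  [2, -∞, -∞, 0]
Answer: M*[1][3] = -∞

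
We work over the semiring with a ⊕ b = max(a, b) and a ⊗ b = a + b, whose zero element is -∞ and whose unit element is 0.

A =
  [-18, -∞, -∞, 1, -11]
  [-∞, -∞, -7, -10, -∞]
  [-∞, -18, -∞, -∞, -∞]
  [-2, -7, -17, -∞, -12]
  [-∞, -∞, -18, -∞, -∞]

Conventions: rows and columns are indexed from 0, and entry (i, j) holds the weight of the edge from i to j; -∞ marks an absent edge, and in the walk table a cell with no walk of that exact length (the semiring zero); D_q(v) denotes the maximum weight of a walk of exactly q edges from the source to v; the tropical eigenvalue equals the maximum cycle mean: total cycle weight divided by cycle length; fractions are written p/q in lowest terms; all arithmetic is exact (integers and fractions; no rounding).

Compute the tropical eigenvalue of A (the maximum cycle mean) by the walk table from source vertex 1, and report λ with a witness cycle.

q=0: [-∞, 0, -∞, -∞, -∞]
q=1: [-∞, -∞, -7, -10, -∞]
q=2: [-12, -17, -27, -∞, -22]
q=3: [-30, -45, -24, -11, -23]
q=4: [-13, -18, -28, -29, -23]
q=5: [-31, -36, -25, -12, -24]
Optimal cycle mean attained by: cycle 0->3->0, total 1 + (-2), length 2.
Answer: λ = -1/2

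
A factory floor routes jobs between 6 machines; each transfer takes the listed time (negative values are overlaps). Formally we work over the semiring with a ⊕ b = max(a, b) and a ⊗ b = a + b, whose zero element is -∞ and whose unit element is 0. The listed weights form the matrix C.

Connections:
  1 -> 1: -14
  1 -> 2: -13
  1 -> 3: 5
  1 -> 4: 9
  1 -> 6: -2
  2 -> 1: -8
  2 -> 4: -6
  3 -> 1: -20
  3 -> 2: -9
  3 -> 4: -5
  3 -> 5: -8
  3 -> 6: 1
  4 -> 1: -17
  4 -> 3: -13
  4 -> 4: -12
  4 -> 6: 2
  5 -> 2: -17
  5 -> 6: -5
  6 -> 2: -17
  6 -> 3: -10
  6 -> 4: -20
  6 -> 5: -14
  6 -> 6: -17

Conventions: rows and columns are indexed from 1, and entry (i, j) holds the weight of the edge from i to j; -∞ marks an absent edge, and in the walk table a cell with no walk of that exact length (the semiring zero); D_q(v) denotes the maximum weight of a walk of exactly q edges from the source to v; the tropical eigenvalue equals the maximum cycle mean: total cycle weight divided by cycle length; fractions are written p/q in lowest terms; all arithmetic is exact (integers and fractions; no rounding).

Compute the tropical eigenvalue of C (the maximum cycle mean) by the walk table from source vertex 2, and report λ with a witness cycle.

q=0: [-∞, 0, -∞, -∞, -∞, -∞]
q=1: [-8, -∞, -∞, -6, -∞, -∞]
q=2: [-22, -21, -3, 1, -∞, -4]
q=3: [-16, -12, -12, -8, -11, 3]
q=4: [-20, -14, -7, -7, -11, -6]
q=5: [-22, -16, -15, -11, -15, -5]
q=6: [-24, -22, -15, -13, -19, -9]
Optimal cycle mean attained by: cycle 1->4->6->3->2->1, total 9 + 2 + (-10) + (-9) + (-8), length 5.
Answer: λ = -16/5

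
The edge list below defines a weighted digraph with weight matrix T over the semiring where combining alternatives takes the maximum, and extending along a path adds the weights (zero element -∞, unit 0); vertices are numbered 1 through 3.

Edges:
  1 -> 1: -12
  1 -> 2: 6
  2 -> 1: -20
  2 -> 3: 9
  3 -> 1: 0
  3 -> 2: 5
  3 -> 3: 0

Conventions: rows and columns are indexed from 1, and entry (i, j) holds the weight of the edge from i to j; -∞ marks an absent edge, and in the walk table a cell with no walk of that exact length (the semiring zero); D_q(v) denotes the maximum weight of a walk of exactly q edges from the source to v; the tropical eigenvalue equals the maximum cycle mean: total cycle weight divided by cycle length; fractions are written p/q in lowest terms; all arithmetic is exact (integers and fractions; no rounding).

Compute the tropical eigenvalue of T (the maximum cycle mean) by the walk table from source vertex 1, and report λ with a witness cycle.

q=0: [0, -∞, -∞]
q=1: [-12, 6, -∞]
q=2: [-14, -6, 15]
q=3: [15, 20, 15]
Optimal cycle mean attained by: cycle 2->3->2, total 9 + 5, length 2.
Answer: λ = 7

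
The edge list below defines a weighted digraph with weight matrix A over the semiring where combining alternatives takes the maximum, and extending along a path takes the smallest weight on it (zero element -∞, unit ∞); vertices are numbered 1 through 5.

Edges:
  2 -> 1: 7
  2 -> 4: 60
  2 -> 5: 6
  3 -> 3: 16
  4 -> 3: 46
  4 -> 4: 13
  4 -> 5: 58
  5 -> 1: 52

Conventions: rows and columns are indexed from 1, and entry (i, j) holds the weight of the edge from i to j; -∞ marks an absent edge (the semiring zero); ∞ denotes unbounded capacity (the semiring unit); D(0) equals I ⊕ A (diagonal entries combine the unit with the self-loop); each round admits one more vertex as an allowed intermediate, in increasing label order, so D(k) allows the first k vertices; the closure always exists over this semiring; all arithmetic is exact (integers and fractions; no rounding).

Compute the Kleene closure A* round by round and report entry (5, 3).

D(0):
  [∞, -∞, -∞, -∞, -∞]
  [7, ∞, -∞, 60, 6]
  [-∞, -∞, ∞, -∞, -∞]
  [-∞, -∞, 46, ∞, 58]
  [52, -∞, -∞, -∞, ∞]
D(1):
  [∞, -∞, -∞, -∞, -∞]
  [7, ∞, -∞, 60, 6]
  [-∞, -∞, ∞, -∞, -∞]
  [-∞, -∞, 46, ∞, 58]
  [52, -∞, -∞, -∞, ∞]
D(2):
  [∞, -∞, -∞, -∞, -∞]
  [7, ∞, -∞, 60, 6]
  [-∞, -∞, ∞, -∞, -∞]
  [-∞, -∞, 46, ∞, 58]
  [52, -∞, -∞, -∞, ∞]
D(3):
  [∞, -∞, -∞, -∞, -∞]
  [7, ∞, -∞, 60, 6]
  [-∞, -∞, ∞, -∞, -∞]
  [-∞, -∞, 46, ∞, 58]
  [52, -∞, -∞, -∞, ∞]
D(4):
  [∞, -∞, -∞, -∞, -∞]
  [7, ∞, 46, 60, 58]
  [-∞, -∞, ∞, -∞, -∞]
  [-∞, -∞, 46, ∞, 58]
  [52, -∞, -∞, -∞, ∞]
D(5):
  [∞, -∞, -∞, -∞, -∞]
  [52, ∞, 46, 60, 58]
  [-∞, -∞, ∞, -∞, -∞]
  [52, -∞, 46, ∞, 58]
  [52, -∞, -∞, -∞, ∞]
Answer: A*[5][3] = -∞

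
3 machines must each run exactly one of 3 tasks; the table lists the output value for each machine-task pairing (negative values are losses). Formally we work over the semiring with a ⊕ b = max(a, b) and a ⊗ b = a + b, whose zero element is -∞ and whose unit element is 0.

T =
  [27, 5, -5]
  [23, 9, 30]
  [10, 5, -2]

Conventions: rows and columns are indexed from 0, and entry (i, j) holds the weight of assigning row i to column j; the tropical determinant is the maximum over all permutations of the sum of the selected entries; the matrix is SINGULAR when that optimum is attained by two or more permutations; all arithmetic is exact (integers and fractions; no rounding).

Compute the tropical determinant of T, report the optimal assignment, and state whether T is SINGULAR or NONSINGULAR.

σ = (0, 1, 2): 27 + 9 + (-2) = 34
σ = (0, 2, 1): 27 + 30 + 5 = 62
σ = (1, 0, 2): 5 + 23 + (-2) = 26
σ = (1, 2, 0): 5 + 30 + 10 = 45
σ = (2, 0, 1): (-5) + 23 + 5 = 23
σ = (2, 1, 0): (-5) + 9 + 10 = 14
Optimal value attained by: σ = (0, 2, 1).
Answer: det⊕(T) = 62; verdict: NONSINGULAR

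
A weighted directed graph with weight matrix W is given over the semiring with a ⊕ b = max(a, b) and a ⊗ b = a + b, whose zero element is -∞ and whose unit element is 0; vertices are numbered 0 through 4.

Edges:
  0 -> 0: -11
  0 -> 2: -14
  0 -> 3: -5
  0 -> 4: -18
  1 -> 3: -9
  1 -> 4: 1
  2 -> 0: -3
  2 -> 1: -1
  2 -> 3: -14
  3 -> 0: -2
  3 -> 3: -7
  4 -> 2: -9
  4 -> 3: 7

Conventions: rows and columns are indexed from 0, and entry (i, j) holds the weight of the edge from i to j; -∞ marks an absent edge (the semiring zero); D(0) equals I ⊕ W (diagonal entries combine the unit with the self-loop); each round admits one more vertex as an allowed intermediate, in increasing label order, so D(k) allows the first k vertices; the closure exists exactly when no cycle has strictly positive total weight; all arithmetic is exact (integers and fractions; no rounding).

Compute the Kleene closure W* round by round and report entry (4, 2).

D(0):
  [0, -∞, -14, -5, -18]
  [-∞, 0, -∞, -9, 1]
  [-3, -1, 0, -14, -∞]
  [-2, -∞, -∞, 0, -∞]
  [-∞, -∞, -9, 7, 0]
D(1):
  [0, -∞, -14, -5, -18]
  [-∞, 0, -∞, -9, 1]
  [-3, -1, 0, -8, -21]
  [-2, -∞, -16, 0, -20]
  [-∞, -∞, -9, 7, 0]
D(2):
  [0, -∞, -14, -5, -18]
  [-∞, 0, -∞, -9, 1]
  [-3, -1, 0, -8, 0]
  [-2, -∞, -16, 0, -20]
  [-∞, -∞, -9, 7, 0]
D(3):
  [0, -15, -14, -5, -14]
  [-∞, 0, -∞, -9, 1]
  [-3, -1, 0, -8, 0]
  [-2, -17, -16, 0, -16]
  [-12, -10, -9, 7, 0]
D(4):
  [0, -15, -14, -5, -14]
  [-11, 0, -25, -9, 1]
  [-3, -1, 0, -8, 0]
  [-2, -17, -16, 0, -16]
  [5, -10, -9, 7, 0]
D(5):
  [0, -15, -14, -5, -14]
  [6, 0, -8, 8, 1]
  [5, -1, 0, 7, 0]
  [-2, -17, -16, 0, -16]
  [5, -10, -9, 7, 0]
Answer: W*[4][2] = -9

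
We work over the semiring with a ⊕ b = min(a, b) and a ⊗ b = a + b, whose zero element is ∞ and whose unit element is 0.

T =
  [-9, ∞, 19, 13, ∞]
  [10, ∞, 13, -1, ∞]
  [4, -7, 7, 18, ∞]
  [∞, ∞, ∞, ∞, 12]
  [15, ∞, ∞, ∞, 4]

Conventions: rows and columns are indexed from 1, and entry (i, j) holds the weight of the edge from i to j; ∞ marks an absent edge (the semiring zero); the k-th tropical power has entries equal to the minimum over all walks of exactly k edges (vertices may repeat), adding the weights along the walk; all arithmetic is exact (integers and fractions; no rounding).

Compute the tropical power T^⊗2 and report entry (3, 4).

T^⊗2:
  [-18, 12, 10, 4, 25]
  [1, 6, 20, 23, 11]
  [-5, 0, 6, -8, 30]
  [27, ∞, ∞, ∞, 16]
  [6, ∞, 34, 28, 8]
Key observation: the optimum is the walk 3->2->4, with weight (-7) + (-1) = -8.
Optimal value attained by: walk 3->2->4.
Answer: (T^⊗2)[3][4] = -8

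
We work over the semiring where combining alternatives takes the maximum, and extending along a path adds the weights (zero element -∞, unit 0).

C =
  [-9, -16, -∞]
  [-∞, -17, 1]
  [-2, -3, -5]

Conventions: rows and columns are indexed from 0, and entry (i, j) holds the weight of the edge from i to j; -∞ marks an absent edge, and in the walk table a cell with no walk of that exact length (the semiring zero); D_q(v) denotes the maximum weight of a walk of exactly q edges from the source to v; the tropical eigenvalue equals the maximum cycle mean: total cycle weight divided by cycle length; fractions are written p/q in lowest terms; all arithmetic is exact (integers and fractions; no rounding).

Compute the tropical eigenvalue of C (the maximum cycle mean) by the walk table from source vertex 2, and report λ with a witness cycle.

q=0: [-∞, -∞, 0]
q=1: [-2, -3, -5]
q=2: [-7, -8, -2]
q=3: [-4, -5, -7]
Optimal cycle mean attained by: cycle 1->2->1, total 1 + (-3), length 2.
Answer: λ = -1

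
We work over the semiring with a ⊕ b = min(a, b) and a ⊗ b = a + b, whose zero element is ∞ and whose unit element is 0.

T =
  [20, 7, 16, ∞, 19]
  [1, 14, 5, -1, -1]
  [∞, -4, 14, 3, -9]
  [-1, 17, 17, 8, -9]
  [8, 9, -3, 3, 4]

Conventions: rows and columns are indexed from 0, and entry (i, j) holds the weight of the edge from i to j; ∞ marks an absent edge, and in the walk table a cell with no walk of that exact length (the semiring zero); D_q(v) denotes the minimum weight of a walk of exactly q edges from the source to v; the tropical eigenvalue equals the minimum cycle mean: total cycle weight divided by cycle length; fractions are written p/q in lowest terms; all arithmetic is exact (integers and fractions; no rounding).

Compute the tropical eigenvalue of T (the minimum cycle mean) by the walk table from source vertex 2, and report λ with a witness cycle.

q=0: [∞, ∞, 0, ∞, ∞]
q=1: [∞, -4, 14, 3, -9]
q=2: [-3, 0, -12, -6, -6]
q=3: [-7, -16, -9, -9, -21]
q=4: [-15, -13, -24, -18, -18]
q=5: [-19, -28, -21, -21, -33]
Optimal cycle mean attained by: cycle 2->4->2, total (-9) + (-3), length 2.
Answer: λ = -6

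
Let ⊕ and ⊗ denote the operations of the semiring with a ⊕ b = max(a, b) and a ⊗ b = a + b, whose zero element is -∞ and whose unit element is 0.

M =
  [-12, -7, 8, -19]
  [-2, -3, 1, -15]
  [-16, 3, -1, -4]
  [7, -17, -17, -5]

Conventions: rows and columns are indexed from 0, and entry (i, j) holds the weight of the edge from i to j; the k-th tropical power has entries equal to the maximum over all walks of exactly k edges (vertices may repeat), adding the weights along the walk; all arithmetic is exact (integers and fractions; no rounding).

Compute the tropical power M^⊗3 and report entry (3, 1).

M^⊗2:
  [-8, 11, 7, 4]
  [-5, 4, 6, -3]
  [3, 2, 4, -5]
  [2, 0, 15, -10]
M^⊗3:
  [11, 10, 12, 3]
  [4, 9, 5, 2]
  [2, 7, 11, 0]
  [-1, 18, 14, 11]
Key observation: the optimum is the walk 3->0->2->1, with weight 7 + 8 + 3 = 18.
Optimal value attained by: walk 3->0->2->1.
Answer: (M^⊗3)[3][1] = 18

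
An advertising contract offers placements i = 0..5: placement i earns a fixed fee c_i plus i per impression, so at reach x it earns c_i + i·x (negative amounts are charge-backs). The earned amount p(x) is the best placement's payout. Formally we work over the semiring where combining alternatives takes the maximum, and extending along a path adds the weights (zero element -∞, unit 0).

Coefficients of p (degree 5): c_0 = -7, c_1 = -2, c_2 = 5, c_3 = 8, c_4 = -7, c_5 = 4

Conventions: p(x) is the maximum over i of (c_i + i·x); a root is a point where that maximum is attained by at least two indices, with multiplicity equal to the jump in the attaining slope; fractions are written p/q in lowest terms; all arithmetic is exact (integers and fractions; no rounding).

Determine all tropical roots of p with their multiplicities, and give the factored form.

hull edge (i=0, c=-7) to (i=2, c=5): slope 6, span 2
hull edge (i=2, c=5) to (i=3, c=8): slope 3, span 1
hull edge (i=3, c=8) to (i=5, c=4): slope -2, span 2
Factored form: p(x) = 4 ⊗ (x ⊕ (-6)) ⊗ (x ⊕ (-6)) ⊗ (x ⊕ (-3)) ⊗ (x ⊕ 2) ⊗ (x ⊕ 2)
Answer: roots = -6 (mult 2), -3 (mult 1), 2 (mult 2)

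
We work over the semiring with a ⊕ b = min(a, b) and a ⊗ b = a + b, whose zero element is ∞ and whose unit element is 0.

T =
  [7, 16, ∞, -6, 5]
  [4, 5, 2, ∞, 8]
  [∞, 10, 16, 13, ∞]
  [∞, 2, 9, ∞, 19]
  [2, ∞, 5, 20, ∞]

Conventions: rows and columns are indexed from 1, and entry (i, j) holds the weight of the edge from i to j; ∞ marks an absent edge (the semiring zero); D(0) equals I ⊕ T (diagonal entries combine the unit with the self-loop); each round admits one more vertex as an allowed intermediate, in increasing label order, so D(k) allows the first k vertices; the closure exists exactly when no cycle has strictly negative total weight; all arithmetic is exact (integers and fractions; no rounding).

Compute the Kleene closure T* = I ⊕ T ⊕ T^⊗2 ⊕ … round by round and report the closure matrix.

D(0):
  [0, 16, ∞, -6, 5]
  [4, 0, 2, ∞, 8]
  [∞, 10, 0, 13, ∞]
  [∞, 2, 9, 0, 19]
  [2, ∞, 5, 20, 0]
D(1):
  [0, 16, ∞, -6, 5]
  [4, 0, 2, -2, 8]
  [∞, 10, 0, 13, ∞]
  [∞, 2, 9, 0, 19]
  [2, 18, 5, -4, 0]
D(2):
  [0, 16, 18, -6, 5]
  [4, 0, 2, -2, 8]
  [14, 10, 0, 8, 18]
  [6, 2, 4, 0, 10]
  [2, 18, 5, -4, 0]
D(3):
  [0, 16, 18, -6, 5]
  [4, 0, 2, -2, 8]
  [14, 10, 0, 8, 18]
  [6, 2, 4, 0, 10]
  [2, 15, 5, -4, 0]
D(4):
  [0, -4, -2, -6, 4]
  [4, 0, 2, -2, 8]
  [14, 10, 0, 8, 18]
  [6, 2, 4, 0, 10]
  [2, -2, 0, -4, 0]
D(5):
  [0, -4, -2, -6, 4]
  [4, 0, 2, -2, 8]
  [14, 10, 0, 8, 18]
  [6, 2, 4, 0, 10]
  [2, -2, 0, -4, 0]
Answer: T* = [[0, -4, -2, -6, 4], [4, 0, 2, -2, 8], [14, 10, 0, 8, 18], [6, 2, 4, 0, 10], [2, -2, 0, -4, 0]]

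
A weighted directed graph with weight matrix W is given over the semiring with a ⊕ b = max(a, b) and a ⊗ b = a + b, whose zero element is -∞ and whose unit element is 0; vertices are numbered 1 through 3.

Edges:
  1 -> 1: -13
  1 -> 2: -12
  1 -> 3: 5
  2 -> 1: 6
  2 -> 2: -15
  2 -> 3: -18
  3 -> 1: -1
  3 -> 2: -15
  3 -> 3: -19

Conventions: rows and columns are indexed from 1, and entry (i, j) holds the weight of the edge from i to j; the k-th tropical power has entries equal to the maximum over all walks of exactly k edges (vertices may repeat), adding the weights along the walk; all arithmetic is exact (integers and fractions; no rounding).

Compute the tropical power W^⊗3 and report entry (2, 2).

W^⊗2:
  [4, -10, -8]
  [-7, -6, 11]
  [-9, -13, 4]
W^⊗3:
  [-4, -8, 9]
  [10, -4, -2]
  [3, -11, -4]
Key observation: the optimum is the walk 2->1->3->2, with weight 6 + 5 + (-15) = -4.
Optimal value attained by: walk 2->1->3->2.
Answer: (W^⊗3)[2][2] = -4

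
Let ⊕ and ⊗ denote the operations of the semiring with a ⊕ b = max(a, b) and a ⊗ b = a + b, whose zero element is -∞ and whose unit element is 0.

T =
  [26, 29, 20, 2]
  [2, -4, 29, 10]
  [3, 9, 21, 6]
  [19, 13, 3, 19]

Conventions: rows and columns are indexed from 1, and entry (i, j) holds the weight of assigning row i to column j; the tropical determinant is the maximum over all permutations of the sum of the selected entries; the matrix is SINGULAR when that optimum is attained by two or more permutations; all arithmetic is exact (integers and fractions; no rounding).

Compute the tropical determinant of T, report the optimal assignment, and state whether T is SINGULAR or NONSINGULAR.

σ = (1, 2, 3, 4): 26 + (-4) + 21 + 19 = 62
σ = (1, 2, 4, 3): 26 + (-4) + 6 + 3 = 31
σ = (1, 3, 2, 4): 26 + 29 + 9 + 19 = 83
σ = (1, 3, 4, 2): 26 + 29 + 6 + 13 = 74
σ = (1, 4, 2, 3): 26 + 10 + 9 + 3 = 48
σ = (1, 4, 3, 2): 26 + 10 + 21 + 13 = 70
σ = (2, 1, 3, 4): 29 + 2 + 21 + 19 = 71
σ = (2, 1, 4, 3): 29 + 2 + 6 + 3 = 40
σ = (2, 3, 1, 4): 29 + 29 + 3 + 19 = 80
σ = (2, 3, 4, 1): 29 + 29 + 6 + 19 = 83
σ = (2, 4, 1, 3): 29 + 10 + 3 + 3 = 45
σ = (2, 4, 3, 1): 29 + 10 + 21 + 19 = 79
σ = (3, 1, 2, 4): 20 + 2 + 9 + 19 = 50
σ = (3, 1, 4, 2): 20 + 2 + 6 + 13 = 41
σ = (3, 2, 1, 4): 20 + (-4) + 3 + 19 = 38
σ = (3, 2, 4, 1): 20 + (-4) + 6 + 19 = 41
σ = (3, 4, 1, 2): 20 + 10 + 3 + 13 = 46
σ = (3, 4, 2, 1): 20 + 10 + 9 + 19 = 58
σ = (4, 1, 2, 3): 2 + 2 + 9 + 3 = 16
σ = (4, 1, 3, 2): 2 + 2 + 21 + 13 = 38
σ = (4, 2, 1, 3): 2 + (-4) + 3 + 3 = 4
σ = (4, 2, 3, 1): 2 + (-4) + 21 + 19 = 38
σ = (4, 3, 1, 2): 2 + 29 + 3 + 13 = 47
σ = (4, 3, 2, 1): 2 + 29 + 9 + 19 = 59
Optimal value attained by: σ = (1, 3, 2, 4).
Answer: det⊕(T) = 83; verdict: SINGULAR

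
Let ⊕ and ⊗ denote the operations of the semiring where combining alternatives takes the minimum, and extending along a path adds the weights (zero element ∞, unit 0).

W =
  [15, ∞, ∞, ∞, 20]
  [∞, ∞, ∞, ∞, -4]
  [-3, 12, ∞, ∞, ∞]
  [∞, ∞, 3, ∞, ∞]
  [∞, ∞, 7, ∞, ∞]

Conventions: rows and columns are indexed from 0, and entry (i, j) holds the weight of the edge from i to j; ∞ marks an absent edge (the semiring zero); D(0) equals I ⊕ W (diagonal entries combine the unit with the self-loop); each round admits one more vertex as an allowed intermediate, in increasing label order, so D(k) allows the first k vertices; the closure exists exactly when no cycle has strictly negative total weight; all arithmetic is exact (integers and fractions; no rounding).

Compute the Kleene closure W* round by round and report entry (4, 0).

D(0):
  [0, ∞, ∞, ∞, 20]
  [∞, 0, ∞, ∞, -4]
  [-3, 12, 0, ∞, ∞]
  [∞, ∞, 3, 0, ∞]
  [∞, ∞, 7, ∞, 0]
D(1):
  [0, ∞, ∞, ∞, 20]
  [∞, 0, ∞, ∞, -4]
  [-3, 12, 0, ∞, 17]
  [∞, ∞, 3, 0, ∞]
  [∞, ∞, 7, ∞, 0]
D(2):
  [0, ∞, ∞, ∞, 20]
  [∞, 0, ∞, ∞, -4]
  [-3, 12, 0, ∞, 8]
  [∞, ∞, 3, 0, ∞]
  [∞, ∞, 7, ∞, 0]
D(3):
  [0, ∞, ∞, ∞, 20]
  [∞, 0, ∞, ∞, -4]
  [-3, 12, 0, ∞, 8]
  [0, 15, 3, 0, 11]
  [4, 19, 7, ∞, 0]
D(4):
  [0, ∞, ∞, ∞, 20]
  [∞, 0, ∞, ∞, -4]
  [-3, 12, 0, ∞, 8]
  [0, 15, 3, 0, 11]
  [4, 19, 7, ∞, 0]
D(5):
  [0, 39, 27, ∞, 20]
  [0, 0, 3, ∞, -4]
  [-3, 12, 0, ∞, 8]
  [0, 15, 3, 0, 11]
  [4, 19, 7, ∞, 0]
Answer: W*[4][0] = 4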